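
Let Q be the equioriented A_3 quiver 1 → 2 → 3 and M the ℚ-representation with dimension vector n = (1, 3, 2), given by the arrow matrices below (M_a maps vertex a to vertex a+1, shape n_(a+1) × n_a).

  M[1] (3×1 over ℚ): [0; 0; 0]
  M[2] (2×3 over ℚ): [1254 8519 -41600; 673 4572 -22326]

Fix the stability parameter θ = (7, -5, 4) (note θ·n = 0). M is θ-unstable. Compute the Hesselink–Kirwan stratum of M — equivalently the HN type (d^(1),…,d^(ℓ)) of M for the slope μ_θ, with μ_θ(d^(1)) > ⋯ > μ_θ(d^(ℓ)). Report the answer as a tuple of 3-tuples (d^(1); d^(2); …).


Interval decomposition of M: I[1,1], I[2,2], I[2,3]^2.
HN type (ℓ=3): μ^(1)=7; μ^(2)=4; μ^(3)=-5

((1, 0, 0); (0, 0, 2); (0, 3, 0))


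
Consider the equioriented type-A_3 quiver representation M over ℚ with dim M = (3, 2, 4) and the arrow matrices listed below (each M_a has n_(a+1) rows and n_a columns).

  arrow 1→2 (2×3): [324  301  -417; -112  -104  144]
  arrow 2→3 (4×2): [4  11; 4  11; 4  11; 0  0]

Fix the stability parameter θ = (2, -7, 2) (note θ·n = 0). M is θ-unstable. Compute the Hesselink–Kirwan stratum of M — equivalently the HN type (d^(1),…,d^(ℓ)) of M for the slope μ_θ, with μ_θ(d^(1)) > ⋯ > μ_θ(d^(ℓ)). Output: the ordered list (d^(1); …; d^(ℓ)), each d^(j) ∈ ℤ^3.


Via rank(M_{q-1}∘⋯∘M_p): M ≅ I[1,1], I[1,2], I[1,3], I[3,3]^3.
μ_θ-semistable layers: μ^(1)=2; μ^(2)=-5/2

((1, 0, 4); (2, 2, 0))


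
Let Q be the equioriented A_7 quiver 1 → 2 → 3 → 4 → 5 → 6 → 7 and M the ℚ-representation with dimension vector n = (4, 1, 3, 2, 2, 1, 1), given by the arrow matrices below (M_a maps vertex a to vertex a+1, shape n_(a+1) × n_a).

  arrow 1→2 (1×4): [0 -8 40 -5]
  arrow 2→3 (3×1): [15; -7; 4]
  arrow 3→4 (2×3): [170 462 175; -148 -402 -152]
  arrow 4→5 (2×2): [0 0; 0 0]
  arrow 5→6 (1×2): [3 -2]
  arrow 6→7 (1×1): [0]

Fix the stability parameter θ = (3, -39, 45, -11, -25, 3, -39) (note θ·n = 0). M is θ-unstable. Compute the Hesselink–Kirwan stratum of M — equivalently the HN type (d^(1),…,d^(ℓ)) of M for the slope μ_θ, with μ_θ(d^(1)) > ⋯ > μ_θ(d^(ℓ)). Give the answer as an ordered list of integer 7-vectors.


Barcode: M ≅ I[1,1]^3, I[1,4], I[3,3], I[3,4], I[5,5], I[5,6], I[7,7]. HN layers by μ_θ (6 steps, strictly decreasing):
  μ^(1)=45; μ^(2)=17; μ^(3)=3; μ^(4)=-18; μ^(5)=-25; μ^(6)=-39

((0, 0, 1, 0, 0, 0, 0); (0, 0, 2, 2, 0, 0, 0); (3, 0, 0, 0, 0, 1, 0); (1, 1, 0, 0, 0, 0, 0); (0, 0, 0, 0, 2, 0, 0); (0, 0, 0, 0, 0, 0, 1))


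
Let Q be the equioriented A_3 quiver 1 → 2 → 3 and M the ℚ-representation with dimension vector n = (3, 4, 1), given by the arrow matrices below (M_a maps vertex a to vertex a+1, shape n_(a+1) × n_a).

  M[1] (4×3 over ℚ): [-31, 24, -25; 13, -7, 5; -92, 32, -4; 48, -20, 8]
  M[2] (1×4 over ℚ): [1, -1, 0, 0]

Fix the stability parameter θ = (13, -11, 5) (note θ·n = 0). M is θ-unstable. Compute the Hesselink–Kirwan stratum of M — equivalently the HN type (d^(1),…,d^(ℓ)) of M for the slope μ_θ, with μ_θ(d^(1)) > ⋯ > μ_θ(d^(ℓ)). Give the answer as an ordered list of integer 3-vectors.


Interval decomposition of M: I[1,1], I[1,2], I[1,3], I[2,2]^2.
HN type (ℓ=4): μ^(1)=13; μ^(2)=5; μ^(3)=1; μ^(4)=-11

((1, 0, 0); (0, 0, 1); (2, 2, 0); (0, 2, 0))


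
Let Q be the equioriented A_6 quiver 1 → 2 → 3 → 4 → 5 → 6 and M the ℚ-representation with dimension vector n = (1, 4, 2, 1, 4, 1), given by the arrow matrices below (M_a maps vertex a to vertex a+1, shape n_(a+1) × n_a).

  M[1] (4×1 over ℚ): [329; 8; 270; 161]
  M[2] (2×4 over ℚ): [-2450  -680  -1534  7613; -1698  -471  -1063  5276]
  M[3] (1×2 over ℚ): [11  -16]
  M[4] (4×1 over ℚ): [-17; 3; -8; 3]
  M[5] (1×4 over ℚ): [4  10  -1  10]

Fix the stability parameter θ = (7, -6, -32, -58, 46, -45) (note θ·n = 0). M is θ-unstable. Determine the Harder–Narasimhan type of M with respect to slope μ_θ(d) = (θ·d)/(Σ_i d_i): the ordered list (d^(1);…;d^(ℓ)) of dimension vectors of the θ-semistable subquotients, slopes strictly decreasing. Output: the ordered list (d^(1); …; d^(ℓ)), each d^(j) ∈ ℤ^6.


Interval decomposition of M: I[1,5], I[2,2]^2, I[2,3], I[5,5]^2, I[5,6].
HN type (ℓ=5): μ^(1)=46; μ^(2)=1/2; μ^(3)=-6; μ^(4)=-19; μ^(5)=-89/4

((0, 0, 0, 0, 3, 0); (0, 0, 0, 0, 1, 1); (0, 2, 0, 0, 0, 0); (0, 1, 1, 0, 0, 0); (1, 1, 1, 1, 0, 0))


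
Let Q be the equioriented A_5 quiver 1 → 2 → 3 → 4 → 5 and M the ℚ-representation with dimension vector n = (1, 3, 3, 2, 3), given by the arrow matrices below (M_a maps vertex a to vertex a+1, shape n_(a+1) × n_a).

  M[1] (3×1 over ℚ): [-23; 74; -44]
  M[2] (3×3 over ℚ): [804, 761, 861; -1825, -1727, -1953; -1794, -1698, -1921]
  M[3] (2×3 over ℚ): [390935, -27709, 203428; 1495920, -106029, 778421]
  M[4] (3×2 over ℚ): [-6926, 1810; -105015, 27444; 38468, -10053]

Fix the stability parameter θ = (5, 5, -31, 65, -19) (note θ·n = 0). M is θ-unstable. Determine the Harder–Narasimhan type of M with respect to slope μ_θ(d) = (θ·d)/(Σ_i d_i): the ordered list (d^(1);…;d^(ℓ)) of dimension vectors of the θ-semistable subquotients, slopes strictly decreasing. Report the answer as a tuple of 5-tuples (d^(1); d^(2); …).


Interval decomposition of M: I[1,5], I[2,3], I[2,5], I[5,5].
HN type (ℓ=4): μ^(1)=23; μ^(2)=-7; μ^(3)=-13; μ^(4)=-19

((0, 0, 0, 2, 2); (1, 1, 1, 0, 0); (0, 2, 2, 0, 0); (0, 0, 0, 0, 1))


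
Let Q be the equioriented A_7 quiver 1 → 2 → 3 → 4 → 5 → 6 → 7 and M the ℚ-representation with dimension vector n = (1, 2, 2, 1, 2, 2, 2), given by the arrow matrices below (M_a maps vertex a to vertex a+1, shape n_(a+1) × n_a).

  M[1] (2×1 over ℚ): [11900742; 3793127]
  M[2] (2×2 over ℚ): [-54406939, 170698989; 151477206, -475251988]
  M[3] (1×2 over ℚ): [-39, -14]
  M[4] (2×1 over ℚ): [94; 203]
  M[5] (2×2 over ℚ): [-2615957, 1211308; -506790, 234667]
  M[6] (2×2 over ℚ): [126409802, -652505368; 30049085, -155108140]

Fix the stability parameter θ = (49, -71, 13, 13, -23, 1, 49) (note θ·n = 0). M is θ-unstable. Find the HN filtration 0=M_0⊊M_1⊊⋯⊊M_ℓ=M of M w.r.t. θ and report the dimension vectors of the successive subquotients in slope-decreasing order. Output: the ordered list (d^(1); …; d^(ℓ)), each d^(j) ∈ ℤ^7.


Via rank(M_{q-1}∘⋯∘M_p): M ≅ I[1,7], I[2,3], I[5,6], I[7,7].
μ_θ-semistable layers: μ^(1)=49; μ^(2)=13; μ^(3)=1; μ^(4)=-11; μ^(5)=-23; μ^(6)=-71

((0, 0, 0, 0, 0, 0, 2); (0, 0, 1, 0, 0, 0, 0); (0, 0, 1, 1, 1, 2, 0); (1, 1, 0, 0, 0, 0, 0); (0, 0, 0, 0, 1, 0, 0); (0, 1, 0, 0, 0, 0, 0))


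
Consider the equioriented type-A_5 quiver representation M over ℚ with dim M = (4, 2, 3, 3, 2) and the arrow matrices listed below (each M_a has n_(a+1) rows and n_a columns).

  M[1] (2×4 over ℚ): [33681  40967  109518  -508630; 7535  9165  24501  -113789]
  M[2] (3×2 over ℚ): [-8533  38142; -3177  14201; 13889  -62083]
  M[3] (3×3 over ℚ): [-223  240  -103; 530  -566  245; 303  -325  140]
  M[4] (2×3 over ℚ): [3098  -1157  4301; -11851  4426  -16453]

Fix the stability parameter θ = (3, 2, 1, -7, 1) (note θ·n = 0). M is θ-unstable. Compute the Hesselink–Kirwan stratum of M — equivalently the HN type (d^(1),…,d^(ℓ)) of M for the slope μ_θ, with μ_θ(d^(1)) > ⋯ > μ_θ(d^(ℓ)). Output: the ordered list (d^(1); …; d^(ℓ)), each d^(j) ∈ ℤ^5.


Interval decomposition of M: I[1,1]^2, I[1,4], I[1,5], I[3,5].
HN type (ℓ=4): μ^(1)=3; μ^(2)=1; μ^(3)=-1/4; μ^(4)=-3

((2, 0, 0, 0, 0); (0, 0, 0, 0, 2); (2, 2, 2, 2, 0); (0, 0, 1, 1, 0))


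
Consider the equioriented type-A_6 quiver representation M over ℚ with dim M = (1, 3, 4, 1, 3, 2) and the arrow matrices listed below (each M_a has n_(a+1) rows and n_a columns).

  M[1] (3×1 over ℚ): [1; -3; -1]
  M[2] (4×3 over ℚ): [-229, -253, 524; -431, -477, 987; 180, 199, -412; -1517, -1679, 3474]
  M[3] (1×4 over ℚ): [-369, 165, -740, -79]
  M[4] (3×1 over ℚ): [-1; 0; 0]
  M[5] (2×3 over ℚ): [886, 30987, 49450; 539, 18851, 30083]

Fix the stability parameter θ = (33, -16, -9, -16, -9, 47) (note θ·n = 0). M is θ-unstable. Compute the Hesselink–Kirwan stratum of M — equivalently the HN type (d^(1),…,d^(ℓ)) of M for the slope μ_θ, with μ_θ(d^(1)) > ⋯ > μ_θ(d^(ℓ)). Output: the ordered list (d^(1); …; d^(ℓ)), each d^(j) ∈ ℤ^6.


Interval decomposition of M: I[1,6], I[2,3]^2, I[3,3], I[5,5], I[5,6].
HN type (ℓ=4): μ^(1)=47; μ^(2)=-17/5; μ^(3)=-9; μ^(4)=-16

((0, 0, 0, 0, 0, 2); (1, 1, 1, 1, 1, 0); (0, 0, 3, 0, 2, 0); (0, 2, 0, 0, 0, 0))


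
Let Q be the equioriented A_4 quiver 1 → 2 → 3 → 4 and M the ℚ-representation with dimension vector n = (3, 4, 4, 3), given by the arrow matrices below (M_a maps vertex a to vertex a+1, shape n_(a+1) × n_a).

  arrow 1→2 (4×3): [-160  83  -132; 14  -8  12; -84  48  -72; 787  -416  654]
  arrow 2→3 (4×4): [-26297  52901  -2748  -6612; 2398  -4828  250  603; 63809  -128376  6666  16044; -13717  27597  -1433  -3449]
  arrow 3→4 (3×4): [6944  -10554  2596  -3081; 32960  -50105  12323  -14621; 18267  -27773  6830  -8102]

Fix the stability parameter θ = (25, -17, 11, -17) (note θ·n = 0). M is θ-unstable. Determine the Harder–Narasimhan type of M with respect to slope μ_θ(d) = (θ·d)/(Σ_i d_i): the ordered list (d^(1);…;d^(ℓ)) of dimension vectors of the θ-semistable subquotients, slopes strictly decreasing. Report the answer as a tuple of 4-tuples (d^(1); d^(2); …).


Via rank(M_{q-1}∘⋯∘M_p): M ≅ I[1,1], I[1,4]^2, I[2,3], I[2,4].
μ_θ-semistable layers: μ^(1)=25; μ^(2)=11; μ^(3)=1/2; μ^(4)=-3; μ^(5)=-17

((1, 0, 0, 0); (0, 0, 1, 0); (2, 2, 2, 2); (0, 0, 1, 1); (0, 2, 0, 0))


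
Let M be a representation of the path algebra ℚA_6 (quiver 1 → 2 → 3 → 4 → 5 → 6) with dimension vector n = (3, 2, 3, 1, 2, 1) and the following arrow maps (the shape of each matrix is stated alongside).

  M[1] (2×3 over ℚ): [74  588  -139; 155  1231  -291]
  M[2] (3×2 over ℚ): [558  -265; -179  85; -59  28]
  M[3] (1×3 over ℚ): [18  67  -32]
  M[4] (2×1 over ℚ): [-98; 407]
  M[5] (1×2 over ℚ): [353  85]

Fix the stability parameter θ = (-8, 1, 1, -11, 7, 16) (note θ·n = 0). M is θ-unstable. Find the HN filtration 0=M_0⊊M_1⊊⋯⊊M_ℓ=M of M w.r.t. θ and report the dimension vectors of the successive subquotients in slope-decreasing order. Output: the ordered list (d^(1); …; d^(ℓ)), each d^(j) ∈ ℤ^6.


Interval decomposition of M: I[1,1], I[1,3], I[1,6], I[3,3], I[5,5].
HN type (ℓ=5): μ^(1)=16; μ^(2)=7; μ^(3)=1; μ^(4)=-3; μ^(5)=-8

((0, 0, 0, 0, 0, 1); (0, 0, 0, 0, 2, 0); (0, 1, 2, 0, 0, 0); (0, 1, 1, 1, 0, 0); (3, 0, 0, 0, 0, 0))


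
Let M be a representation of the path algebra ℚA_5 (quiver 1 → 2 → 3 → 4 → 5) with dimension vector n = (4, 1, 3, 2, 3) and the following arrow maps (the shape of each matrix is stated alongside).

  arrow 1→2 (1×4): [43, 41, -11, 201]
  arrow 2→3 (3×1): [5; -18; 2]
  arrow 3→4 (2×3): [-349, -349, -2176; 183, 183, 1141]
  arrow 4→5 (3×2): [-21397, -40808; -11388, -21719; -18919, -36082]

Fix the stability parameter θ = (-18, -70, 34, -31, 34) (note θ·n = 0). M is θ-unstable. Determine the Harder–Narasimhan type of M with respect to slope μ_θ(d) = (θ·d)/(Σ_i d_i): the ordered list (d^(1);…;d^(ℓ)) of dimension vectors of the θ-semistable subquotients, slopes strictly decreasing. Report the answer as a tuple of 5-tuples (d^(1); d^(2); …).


Via rank(M_{q-1}∘⋯∘M_p): M ≅ I[1,1]^3, I[1,5], I[3,3], I[3,5], I[5,5].
μ_θ-semistable layers: μ^(1)=34; μ^(2)=3/2; μ^(3)=-18; μ^(4)=-44

((0, 0, 1, 0, 3); (0, 0, 2, 2, 0); (3, 0, 0, 0, 0); (1, 1, 0, 0, 0))


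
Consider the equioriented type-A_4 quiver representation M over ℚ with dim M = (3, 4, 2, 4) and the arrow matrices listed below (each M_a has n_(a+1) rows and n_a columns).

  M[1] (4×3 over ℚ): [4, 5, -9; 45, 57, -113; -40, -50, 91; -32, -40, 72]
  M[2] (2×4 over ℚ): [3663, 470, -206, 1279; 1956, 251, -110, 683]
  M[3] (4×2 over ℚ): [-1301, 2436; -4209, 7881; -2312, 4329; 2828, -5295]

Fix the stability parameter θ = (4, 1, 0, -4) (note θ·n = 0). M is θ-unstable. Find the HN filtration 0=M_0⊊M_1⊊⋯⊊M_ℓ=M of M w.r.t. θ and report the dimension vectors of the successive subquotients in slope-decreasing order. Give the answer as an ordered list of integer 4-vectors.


Via rank(M_{q-1}∘⋯∘M_p): M ≅ I[1,2], I[1,4]^2, I[2,2], I[4,4]^2.
μ_θ-semistable layers: μ^(1)=5/2; μ^(2)=1; μ^(3)=1/4; μ^(4)=-4

((1, 1, 0, 0); (0, 1, 0, 0); (2, 2, 2, 2); (0, 0, 0, 2))


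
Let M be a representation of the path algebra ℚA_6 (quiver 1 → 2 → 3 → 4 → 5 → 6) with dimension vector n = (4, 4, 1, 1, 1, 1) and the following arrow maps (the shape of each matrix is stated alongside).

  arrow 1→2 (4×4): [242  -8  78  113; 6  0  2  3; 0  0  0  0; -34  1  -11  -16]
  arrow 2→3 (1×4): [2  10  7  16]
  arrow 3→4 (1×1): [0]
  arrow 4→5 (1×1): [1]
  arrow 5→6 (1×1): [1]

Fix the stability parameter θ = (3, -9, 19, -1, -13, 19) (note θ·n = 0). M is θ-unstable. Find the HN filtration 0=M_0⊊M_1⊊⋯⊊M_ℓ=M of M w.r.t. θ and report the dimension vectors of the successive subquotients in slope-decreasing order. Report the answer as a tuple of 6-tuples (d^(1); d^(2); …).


Interval decomposition of M: I[1,1]^2, I[1,2]^2, I[2,2], I[2,3], I[4,6].
HN type (ℓ=5): μ^(1)=19; μ^(2)=3; μ^(3)=-3; μ^(4)=-7; μ^(5)=-9

((0, 0, 1, 0, 0, 1); (2, 0, 0, 0, 0, 0); (2, 2, 0, 0, 0, 0); (0, 0, 0, 1, 1, 0); (0, 2, 0, 0, 0, 0))


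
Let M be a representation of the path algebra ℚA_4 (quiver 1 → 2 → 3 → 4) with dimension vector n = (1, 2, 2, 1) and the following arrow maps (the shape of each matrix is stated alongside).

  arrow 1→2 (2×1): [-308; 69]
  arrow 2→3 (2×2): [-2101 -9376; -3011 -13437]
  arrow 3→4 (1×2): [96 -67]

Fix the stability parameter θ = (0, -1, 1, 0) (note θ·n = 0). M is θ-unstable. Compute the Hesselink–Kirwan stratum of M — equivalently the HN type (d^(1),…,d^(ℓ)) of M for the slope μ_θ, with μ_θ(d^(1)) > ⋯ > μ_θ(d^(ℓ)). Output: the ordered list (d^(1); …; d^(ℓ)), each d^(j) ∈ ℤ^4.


Barcode: M ≅ I[1,4], I[2,3]. HN layers by μ_θ (4 steps, strictly decreasing):
  μ^(1)=1; μ^(2)=1/2; μ^(3)=-1/2; μ^(4)=-1

((0, 0, 1, 0); (0, 0, 1, 1); (1, 1, 0, 0); (0, 1, 0, 0))


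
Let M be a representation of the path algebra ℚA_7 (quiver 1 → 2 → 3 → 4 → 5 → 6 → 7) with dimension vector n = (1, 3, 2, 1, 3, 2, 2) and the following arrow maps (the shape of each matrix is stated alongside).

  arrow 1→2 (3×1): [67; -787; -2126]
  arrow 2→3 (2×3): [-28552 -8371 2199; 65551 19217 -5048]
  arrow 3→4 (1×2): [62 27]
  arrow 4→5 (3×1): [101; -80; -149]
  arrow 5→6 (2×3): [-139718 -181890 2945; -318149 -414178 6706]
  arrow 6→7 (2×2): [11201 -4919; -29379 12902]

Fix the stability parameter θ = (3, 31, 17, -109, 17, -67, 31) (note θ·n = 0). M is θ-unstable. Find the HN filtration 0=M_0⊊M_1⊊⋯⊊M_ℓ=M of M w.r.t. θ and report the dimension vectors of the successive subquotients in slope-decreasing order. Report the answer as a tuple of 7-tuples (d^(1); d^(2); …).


Interval decomposition of M: I[1,3], I[2,2], I[2,7], I[5,5], I[5,7].
HN type (ℓ=6): μ^(1)=31; μ^(2)=24; μ^(3)=17; μ^(4)=3; μ^(5)=-111/5; μ^(6)=-25

((0, 1, 0, 0, 0, 0, 2); (0, 1, 1, 0, 0, 0, 0); (0, 0, 0, 0, 1, 0, 0); (1, 0, 0, 0, 0, 0, 0); (0, 1, 1, 1, 1, 1, 0); (0, 0, 0, 0, 1, 1, 0))


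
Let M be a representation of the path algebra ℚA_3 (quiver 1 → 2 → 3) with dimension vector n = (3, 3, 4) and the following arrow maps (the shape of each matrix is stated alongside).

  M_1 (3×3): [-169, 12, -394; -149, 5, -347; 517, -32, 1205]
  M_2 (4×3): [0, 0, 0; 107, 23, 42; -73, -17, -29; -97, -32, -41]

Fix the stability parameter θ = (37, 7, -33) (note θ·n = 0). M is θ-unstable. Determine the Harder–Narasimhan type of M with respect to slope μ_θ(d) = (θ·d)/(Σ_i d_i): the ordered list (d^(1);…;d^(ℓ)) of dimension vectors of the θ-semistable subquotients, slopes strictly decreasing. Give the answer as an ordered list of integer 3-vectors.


Barcode: M ≅ I[1,3]^3, I[3,3]. HN layers by μ_θ (2 steps, strictly decreasing):
  μ^(1)=11/3; μ^(2)=-33

((3, 3, 3); (0, 0, 1))


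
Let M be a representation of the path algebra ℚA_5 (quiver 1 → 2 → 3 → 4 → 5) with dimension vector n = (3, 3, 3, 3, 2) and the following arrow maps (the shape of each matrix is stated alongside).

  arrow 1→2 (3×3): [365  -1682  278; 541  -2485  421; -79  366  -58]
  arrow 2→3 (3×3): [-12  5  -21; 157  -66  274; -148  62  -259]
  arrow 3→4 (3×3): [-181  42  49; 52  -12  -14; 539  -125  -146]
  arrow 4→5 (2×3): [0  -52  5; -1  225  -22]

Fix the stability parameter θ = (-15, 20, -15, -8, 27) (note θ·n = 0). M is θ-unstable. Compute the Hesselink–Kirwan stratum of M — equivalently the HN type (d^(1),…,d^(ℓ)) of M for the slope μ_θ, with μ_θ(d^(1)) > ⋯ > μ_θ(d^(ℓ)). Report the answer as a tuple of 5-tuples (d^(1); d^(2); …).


Via rank(M_{q-1}∘⋯∘M_p): M ≅ I[1,1], I[1,5]^2, I[2,4].
μ_θ-semistable layers: μ^(1)=27; μ^(2)=-1; μ^(3)=-15

((0, 0, 0, 0, 2); (0, 3, 3, 3, 0); (3, 0, 0, 0, 0))


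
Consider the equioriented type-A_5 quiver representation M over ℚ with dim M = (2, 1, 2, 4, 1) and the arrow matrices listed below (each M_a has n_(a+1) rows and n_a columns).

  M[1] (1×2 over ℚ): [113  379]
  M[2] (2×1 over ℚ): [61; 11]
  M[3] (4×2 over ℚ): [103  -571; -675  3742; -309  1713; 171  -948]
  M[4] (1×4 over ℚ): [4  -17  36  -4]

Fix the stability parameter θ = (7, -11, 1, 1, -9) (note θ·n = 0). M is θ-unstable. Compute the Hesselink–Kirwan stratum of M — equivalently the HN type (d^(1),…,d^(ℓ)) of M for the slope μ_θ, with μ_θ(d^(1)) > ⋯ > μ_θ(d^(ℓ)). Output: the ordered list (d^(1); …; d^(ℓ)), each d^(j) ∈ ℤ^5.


Interval decomposition of M: I[1,1], I[1,5], I[3,4], I[4,4]^2.
HN type (ℓ=3): μ^(1)=7; μ^(2)=1; μ^(3)=-11/5

((1, 0, 0, 0, 0); (0, 0, 1, 3, 0); (1, 1, 1, 1, 1))


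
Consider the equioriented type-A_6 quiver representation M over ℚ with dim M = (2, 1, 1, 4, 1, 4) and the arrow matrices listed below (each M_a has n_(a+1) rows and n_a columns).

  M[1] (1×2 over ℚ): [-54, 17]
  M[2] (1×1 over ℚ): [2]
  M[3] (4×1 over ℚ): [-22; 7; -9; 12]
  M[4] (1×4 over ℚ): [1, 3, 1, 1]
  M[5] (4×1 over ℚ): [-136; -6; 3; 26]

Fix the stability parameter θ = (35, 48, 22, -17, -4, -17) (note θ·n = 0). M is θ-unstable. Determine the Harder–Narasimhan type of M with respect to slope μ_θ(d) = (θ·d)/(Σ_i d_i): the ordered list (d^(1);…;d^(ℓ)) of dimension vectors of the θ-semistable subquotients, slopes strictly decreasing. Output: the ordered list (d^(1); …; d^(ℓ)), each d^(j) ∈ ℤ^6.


Via rank(M_{q-1}∘⋯∘M_p): M ≅ I[1,1], I[1,6], I[4,4]^3, I[6,6]^3.
μ_θ-semistable layers: μ^(1)=35; μ^(2)=67/6; μ^(3)=-17

((1, 0, 0, 0, 0, 0); (1, 1, 1, 1, 1, 1); (0, 0, 0, 3, 0, 3))


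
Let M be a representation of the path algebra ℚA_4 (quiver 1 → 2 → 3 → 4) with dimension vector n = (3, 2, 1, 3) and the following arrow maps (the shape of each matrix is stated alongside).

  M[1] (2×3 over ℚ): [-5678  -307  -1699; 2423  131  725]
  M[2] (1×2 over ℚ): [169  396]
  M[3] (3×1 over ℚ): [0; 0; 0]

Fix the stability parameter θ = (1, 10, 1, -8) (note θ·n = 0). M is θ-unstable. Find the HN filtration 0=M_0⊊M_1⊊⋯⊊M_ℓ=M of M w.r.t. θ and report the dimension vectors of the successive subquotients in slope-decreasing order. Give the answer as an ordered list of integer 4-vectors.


Interval decomposition of M: I[1,1], I[1,2], I[1,3], I[4,4]^3.
HN type (ℓ=4): μ^(1)=10; μ^(2)=11/2; μ^(3)=1; μ^(4)=-8

((0, 1, 0, 0); (0, 1, 1, 0); (3, 0, 0, 0); (0, 0, 0, 3))


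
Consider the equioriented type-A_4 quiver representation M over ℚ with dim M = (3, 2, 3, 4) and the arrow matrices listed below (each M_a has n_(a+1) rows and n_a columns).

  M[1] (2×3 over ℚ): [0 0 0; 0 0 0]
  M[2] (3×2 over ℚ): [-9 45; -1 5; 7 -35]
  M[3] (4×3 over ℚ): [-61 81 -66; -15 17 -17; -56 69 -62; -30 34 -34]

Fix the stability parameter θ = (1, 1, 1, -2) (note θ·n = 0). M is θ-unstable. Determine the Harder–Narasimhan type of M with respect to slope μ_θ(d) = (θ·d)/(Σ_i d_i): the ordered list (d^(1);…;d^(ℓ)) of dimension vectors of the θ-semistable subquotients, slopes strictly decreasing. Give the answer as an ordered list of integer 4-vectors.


Via rank(M_{q-1}∘⋯∘M_p): M ≅ I[1,1]^3, I[2,2], I[2,4], I[3,4]^2, I[4,4].
μ_θ-semistable layers: μ^(1)=1; μ^(2)=0; μ^(3)=-1/2; μ^(4)=-2

((3, 1, 0, 0); (0, 1, 1, 1); (0, 0, 2, 2); (0, 0, 0, 1))


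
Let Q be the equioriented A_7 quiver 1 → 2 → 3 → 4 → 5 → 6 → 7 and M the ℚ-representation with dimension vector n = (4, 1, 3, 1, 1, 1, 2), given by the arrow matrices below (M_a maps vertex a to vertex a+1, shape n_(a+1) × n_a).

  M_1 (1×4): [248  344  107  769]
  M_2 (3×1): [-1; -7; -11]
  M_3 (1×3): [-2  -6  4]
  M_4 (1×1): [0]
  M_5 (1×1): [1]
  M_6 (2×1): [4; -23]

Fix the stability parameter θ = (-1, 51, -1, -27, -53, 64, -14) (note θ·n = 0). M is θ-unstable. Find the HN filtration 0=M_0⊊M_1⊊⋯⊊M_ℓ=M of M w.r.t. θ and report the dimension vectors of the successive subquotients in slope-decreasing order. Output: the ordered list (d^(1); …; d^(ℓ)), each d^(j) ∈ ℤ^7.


Via rank(M_{q-1}∘⋯∘M_p): M ≅ I[1,1]^3, I[1,3], I[3,3], I[3,4], I[5,7], I[7,7].
μ_θ-semistable layers: μ^(1)=25; μ^(2)=-1; μ^(3)=-14; μ^(4)=-53

((0, 1, 1, 0, 0, 1, 1); (4, 0, 1, 0, 0, 0, 0); (0, 0, 1, 1, 0, 0, 1); (0, 0, 0, 0, 1, 0, 0))


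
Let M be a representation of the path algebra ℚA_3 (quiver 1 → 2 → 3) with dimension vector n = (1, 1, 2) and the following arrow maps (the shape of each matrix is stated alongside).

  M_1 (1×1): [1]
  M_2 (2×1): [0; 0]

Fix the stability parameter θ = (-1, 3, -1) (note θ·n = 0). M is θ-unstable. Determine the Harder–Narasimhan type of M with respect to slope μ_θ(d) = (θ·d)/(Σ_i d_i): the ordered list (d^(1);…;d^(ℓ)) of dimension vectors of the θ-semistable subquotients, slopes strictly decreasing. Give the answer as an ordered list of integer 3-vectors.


Barcode: M ≅ I[1,2], I[3,3]^2. HN layers by μ_θ (2 steps, strictly decreasing):
  μ^(1)=3; μ^(2)=-1

((0, 1, 0); (1, 0, 2))


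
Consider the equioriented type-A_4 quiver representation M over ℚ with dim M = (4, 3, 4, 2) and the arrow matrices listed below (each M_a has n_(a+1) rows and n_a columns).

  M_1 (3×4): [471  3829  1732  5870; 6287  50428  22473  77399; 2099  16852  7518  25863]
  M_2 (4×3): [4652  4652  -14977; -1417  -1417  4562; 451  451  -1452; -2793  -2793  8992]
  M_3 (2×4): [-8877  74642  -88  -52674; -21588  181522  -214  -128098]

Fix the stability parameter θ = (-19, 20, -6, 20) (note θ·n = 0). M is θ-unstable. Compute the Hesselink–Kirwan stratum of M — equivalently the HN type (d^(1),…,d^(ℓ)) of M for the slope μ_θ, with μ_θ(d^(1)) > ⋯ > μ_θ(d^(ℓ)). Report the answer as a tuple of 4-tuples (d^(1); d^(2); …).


Barcode: M ≅ I[1,1], I[1,2], I[1,4]^2, I[3,3]^2. HN layers by μ_θ (4 steps, strictly decreasing):
  μ^(1)=20; μ^(2)=7; μ^(3)=-6; μ^(4)=-19

((0, 1, 0, 2); (0, 2, 2, 0); (0, 0, 2, 0); (4, 0, 0, 0))


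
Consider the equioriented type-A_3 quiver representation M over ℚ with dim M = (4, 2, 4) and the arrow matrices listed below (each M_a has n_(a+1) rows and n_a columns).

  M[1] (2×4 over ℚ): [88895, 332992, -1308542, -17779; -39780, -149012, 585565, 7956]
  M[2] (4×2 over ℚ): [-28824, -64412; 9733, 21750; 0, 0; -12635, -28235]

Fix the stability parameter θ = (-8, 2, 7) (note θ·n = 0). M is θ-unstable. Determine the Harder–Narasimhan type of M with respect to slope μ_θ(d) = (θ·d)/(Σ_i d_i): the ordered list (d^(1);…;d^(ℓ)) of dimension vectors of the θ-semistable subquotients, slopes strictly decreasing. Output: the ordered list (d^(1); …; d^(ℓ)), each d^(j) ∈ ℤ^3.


Barcode: M ≅ I[1,1]^2, I[1,3]^2, I[3,3]^2. HN layers by μ_θ (3 steps, strictly decreasing):
  μ^(1)=7; μ^(2)=2; μ^(3)=-8

((0, 0, 4); (0, 2, 0); (4, 0, 0))


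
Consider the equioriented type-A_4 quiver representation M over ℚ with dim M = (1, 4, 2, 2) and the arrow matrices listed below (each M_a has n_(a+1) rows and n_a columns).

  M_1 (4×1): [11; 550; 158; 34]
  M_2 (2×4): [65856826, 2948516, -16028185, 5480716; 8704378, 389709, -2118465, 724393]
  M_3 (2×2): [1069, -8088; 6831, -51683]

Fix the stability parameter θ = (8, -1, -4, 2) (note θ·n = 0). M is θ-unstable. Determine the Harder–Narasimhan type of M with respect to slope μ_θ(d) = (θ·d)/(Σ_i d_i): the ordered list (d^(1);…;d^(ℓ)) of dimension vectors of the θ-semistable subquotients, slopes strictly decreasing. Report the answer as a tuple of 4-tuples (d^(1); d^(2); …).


Interval decomposition of M: I[1,2], I[2,2], I[2,4]^2.
HN type (ℓ=4): μ^(1)=7/2; μ^(2)=2; μ^(3)=-1; μ^(4)=-5/2

((1, 1, 0, 0); (0, 0, 0, 2); (0, 1, 0, 0); (0, 2, 2, 0))


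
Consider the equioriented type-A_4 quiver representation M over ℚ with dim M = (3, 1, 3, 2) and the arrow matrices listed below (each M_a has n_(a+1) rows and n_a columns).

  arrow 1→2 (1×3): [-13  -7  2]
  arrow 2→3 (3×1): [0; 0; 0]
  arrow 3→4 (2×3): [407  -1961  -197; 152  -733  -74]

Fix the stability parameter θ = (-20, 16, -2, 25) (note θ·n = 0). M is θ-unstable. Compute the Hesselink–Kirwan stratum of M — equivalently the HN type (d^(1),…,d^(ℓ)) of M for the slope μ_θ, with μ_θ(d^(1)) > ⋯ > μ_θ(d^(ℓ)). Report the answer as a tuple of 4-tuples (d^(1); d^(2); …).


Barcode: M ≅ I[1,1]^2, I[1,2], I[3,3], I[3,4]^2. HN layers by μ_θ (4 steps, strictly decreasing):
  μ^(1)=25; μ^(2)=16; μ^(3)=-2; μ^(4)=-20

((0, 0, 0, 2); (0, 1, 0, 0); (0, 0, 3, 0); (3, 0, 0, 0))


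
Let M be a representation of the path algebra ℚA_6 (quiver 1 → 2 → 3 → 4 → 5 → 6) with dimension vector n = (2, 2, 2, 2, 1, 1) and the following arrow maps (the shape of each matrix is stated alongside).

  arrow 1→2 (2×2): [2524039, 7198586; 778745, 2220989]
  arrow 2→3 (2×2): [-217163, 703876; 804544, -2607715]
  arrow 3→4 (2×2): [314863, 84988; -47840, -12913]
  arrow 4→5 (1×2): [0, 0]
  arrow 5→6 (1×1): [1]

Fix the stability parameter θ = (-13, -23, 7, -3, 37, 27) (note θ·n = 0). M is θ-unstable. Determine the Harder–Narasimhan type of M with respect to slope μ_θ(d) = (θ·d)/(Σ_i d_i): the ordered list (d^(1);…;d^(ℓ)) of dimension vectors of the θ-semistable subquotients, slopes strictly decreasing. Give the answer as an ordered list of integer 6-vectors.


Barcode: M ≅ I[1,4]^2, I[5,6]. HN layers by μ_θ (3 steps, strictly decreasing):
  μ^(1)=32; μ^(2)=2; μ^(3)=-18

((0, 0, 0, 0, 1, 1); (0, 0, 2, 2, 0, 0); (2, 2, 0, 0, 0, 0))


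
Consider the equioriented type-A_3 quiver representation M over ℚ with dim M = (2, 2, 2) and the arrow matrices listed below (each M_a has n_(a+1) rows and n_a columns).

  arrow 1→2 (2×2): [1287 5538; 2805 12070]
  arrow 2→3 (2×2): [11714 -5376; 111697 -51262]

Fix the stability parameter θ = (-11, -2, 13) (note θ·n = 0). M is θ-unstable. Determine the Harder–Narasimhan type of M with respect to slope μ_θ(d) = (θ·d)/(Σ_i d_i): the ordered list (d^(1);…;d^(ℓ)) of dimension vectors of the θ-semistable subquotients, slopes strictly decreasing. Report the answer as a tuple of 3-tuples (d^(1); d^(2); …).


Interval decomposition of M: I[1,1], I[1,3], I[2,3].
HN type (ℓ=3): μ^(1)=13; μ^(2)=-2; μ^(3)=-11

((0, 0, 2); (0, 2, 0); (2, 0, 0))


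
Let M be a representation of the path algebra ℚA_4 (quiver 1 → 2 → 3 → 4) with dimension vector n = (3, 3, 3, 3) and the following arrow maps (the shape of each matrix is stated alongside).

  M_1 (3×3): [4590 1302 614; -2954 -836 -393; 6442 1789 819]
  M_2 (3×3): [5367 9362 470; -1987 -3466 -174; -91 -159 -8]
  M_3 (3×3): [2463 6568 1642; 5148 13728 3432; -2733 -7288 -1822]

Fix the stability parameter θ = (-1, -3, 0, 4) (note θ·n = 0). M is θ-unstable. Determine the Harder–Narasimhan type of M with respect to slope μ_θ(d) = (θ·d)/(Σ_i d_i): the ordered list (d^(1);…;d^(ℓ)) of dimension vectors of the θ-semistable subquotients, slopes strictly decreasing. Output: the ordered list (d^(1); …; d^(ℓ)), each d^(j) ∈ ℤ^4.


Via rank(M_{q-1}∘⋯∘M_p): M ≅ I[1,2], I[1,3], I[1,4], I[3,3], I[4,4]^2.
μ_θ-semistable layers: μ^(1)=4; μ^(2)=0; μ^(3)=-2

((0, 0, 0, 3); (0, 0, 3, 0); (3, 3, 0, 0))


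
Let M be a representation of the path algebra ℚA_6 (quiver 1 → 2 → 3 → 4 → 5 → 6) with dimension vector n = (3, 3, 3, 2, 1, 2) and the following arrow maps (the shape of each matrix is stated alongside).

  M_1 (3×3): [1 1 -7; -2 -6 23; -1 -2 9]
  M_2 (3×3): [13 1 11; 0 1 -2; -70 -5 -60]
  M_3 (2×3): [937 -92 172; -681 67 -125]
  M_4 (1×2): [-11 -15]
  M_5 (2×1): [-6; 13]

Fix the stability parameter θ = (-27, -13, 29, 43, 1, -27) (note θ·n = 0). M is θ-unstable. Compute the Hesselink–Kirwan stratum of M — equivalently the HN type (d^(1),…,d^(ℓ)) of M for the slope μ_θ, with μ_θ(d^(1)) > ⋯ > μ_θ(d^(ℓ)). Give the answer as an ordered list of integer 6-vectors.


Interval decomposition of M: I[1,2], I[1,4], I[1,6], I[3,3], I[6,6].
HN type (ℓ=5): μ^(1)=43; μ^(2)=29; μ^(3)=23/2; μ^(4)=-13; μ^(5)=-27

((0, 0, 0, 1, 0, 0); (0, 0, 2, 0, 0, 0); (0, 0, 1, 1, 1, 1); (0, 3, 0, 0, 0, 0); (3, 0, 0, 0, 0, 1))


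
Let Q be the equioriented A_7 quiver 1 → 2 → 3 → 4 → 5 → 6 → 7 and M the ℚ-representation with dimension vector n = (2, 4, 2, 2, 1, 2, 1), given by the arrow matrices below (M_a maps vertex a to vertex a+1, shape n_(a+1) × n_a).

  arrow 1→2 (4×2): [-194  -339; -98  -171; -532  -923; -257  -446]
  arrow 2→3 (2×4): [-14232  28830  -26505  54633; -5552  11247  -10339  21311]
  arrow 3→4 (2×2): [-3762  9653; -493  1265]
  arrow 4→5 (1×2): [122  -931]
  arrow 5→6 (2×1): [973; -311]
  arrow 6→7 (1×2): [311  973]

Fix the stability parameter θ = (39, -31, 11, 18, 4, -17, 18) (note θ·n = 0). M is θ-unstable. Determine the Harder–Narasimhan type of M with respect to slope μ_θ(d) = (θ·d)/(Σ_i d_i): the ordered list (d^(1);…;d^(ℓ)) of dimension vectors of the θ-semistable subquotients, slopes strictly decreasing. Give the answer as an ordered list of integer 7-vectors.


Barcode: M ≅ I[1,4], I[1,6], I[2,2]^2, I[6,7]. HN layers by μ_θ (5 steps, strictly decreasing):
  μ^(1)=18; μ^(2)=11; μ^(3)=4; μ^(4)=-17; μ^(5)=-31

((0, 0, 0, 1, 0, 0, 1); (0, 0, 1, 0, 0, 0, 0); (2, 2, 1, 1, 1, 1, 0); (0, 0, 0, 0, 0, 1, 0); (0, 2, 0, 0, 0, 0, 0))


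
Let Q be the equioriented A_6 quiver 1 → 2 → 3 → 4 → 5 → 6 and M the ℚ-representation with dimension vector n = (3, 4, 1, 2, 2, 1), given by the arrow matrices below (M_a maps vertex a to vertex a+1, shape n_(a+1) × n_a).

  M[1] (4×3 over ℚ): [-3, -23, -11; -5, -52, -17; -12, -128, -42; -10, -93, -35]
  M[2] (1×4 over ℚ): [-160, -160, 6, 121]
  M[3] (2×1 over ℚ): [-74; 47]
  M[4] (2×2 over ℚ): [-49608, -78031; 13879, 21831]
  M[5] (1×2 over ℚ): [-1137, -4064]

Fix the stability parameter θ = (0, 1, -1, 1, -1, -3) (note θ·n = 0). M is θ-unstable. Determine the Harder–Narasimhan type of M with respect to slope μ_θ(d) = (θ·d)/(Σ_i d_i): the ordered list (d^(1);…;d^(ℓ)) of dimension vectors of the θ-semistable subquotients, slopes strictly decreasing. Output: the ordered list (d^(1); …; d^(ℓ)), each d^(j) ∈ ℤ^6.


Interval decomposition of M: I[1,2]^2, I[1,6], I[2,2], I[4,5].
HN type (ℓ=3): μ^(1)=1; μ^(2)=0; μ^(3)=-1/2

((0, 3, 0, 0, 0, 0); (2, 0, 0, 1, 1, 0); (1, 1, 1, 1, 1, 1))


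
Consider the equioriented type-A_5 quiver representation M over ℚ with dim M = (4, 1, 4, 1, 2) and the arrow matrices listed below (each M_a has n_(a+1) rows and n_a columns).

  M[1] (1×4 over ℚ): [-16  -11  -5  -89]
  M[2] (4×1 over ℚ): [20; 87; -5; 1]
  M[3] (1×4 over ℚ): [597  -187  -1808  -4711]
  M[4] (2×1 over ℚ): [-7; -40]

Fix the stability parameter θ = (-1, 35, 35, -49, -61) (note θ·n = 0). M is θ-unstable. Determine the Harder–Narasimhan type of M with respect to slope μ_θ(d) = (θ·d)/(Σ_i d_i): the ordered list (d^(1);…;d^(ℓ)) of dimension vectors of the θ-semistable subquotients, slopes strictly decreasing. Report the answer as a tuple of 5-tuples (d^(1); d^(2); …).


Barcode: M ≅ I[1,1]^3, I[1,3], I[3,3]^2, I[3,5], I[5,5]. HN layers by μ_θ (4 steps, strictly decreasing):
  μ^(1)=35; μ^(2)=-1; μ^(3)=-25; μ^(4)=-61

((0, 1, 3, 0, 0); (4, 0, 0, 0, 0); (0, 0, 1, 1, 1); (0, 0, 0, 0, 1))


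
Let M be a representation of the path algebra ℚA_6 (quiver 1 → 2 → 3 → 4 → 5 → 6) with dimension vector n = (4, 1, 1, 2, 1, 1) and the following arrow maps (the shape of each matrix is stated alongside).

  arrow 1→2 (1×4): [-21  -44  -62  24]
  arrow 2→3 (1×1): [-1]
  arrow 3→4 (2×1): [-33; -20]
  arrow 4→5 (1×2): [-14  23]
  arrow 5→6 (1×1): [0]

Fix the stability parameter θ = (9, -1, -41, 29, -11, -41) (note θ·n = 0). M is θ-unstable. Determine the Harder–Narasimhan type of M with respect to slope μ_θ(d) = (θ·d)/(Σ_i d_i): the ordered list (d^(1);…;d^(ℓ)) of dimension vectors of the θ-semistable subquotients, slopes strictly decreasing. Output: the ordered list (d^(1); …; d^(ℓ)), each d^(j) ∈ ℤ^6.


Via rank(M_{q-1}∘⋯∘M_p): M ≅ I[1,1]^3, I[1,5], I[4,4], I[6,6].
μ_θ-semistable layers: μ^(1)=29; μ^(2)=9; μ^(3)=-11; μ^(4)=-41

((0, 0, 0, 1, 0, 0); (3, 0, 0, 1, 1, 0); (1, 1, 1, 0, 0, 0); (0, 0, 0, 0, 0, 1))


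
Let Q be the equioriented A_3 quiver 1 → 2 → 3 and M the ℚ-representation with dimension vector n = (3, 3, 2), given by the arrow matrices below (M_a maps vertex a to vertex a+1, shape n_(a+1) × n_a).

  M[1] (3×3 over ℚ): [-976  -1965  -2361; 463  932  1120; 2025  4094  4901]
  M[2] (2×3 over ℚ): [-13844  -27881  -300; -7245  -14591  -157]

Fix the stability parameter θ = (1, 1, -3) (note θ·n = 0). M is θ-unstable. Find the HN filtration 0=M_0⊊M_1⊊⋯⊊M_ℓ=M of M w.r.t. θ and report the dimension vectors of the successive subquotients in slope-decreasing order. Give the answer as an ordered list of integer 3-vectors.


Via rank(M_{q-1}∘⋯∘M_p): M ≅ I[1,2], I[1,3]^2.
μ_θ-semistable layers: μ^(1)=1; μ^(2)=-1/3

((1, 1, 0); (2, 2, 2))


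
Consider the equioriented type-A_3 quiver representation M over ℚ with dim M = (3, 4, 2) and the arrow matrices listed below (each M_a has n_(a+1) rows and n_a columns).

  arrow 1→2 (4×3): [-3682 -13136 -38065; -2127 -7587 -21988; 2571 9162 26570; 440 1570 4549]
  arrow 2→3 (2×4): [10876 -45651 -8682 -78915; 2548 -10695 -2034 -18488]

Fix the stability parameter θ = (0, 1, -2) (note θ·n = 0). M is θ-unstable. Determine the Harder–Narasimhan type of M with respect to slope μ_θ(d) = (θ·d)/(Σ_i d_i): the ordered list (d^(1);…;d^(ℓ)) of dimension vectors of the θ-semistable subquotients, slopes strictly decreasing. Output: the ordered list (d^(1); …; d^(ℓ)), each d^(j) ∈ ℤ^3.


Interval decomposition of M: I[1,2], I[1,3]^2, I[2,2].
HN type (ℓ=3): μ^(1)=1; μ^(2)=0; μ^(3)=-1/3

((0, 2, 0); (1, 0, 0); (2, 2, 2))


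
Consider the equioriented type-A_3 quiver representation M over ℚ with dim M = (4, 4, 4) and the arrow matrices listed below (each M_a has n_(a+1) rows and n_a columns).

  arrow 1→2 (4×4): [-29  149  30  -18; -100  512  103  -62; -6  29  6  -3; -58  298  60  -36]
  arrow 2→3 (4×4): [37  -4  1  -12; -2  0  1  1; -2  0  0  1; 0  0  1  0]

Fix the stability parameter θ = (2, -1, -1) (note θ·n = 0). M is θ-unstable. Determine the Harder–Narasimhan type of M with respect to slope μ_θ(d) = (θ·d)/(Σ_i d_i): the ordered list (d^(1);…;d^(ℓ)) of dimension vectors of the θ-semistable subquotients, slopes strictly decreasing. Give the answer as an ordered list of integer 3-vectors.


Interval decomposition of M: I[1,1], I[1,2], I[1,3]^2, I[2,3], I[3,3].
HN type (ℓ=4): μ^(1)=2; μ^(2)=1/2; μ^(3)=0; μ^(4)=-1

((1, 0, 0); (1, 1, 0); (2, 2, 2); (0, 1, 2))


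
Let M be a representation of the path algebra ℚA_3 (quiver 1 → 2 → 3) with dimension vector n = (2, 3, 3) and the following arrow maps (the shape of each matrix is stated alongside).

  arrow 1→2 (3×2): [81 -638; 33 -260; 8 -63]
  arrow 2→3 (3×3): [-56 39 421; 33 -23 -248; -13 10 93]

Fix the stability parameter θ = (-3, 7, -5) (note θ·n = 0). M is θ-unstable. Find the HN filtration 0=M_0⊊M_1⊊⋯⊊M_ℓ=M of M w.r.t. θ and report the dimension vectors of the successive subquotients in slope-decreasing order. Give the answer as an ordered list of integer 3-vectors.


Barcode: M ≅ I[1,2], I[1,3], I[2,3], I[3,3]. HN layers by μ_θ (4 steps, strictly decreasing):
  μ^(1)=7; μ^(2)=1; μ^(3)=-3; μ^(4)=-5

((0, 1, 0); (0, 2, 2); (2, 0, 0); (0, 0, 1))


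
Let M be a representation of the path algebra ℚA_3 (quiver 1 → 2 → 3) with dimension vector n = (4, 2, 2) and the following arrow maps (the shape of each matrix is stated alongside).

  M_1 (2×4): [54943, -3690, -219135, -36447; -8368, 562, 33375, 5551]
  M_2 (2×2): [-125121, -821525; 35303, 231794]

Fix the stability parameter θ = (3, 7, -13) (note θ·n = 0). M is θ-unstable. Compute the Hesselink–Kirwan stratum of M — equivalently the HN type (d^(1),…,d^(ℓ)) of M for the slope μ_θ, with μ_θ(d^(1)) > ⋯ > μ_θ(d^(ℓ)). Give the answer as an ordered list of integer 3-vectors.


Interval decomposition of M: I[1,1]^2, I[1,3]^2.
HN type (ℓ=2): μ^(1)=3; μ^(2)=-1

((2, 0, 0); (2, 2, 2))


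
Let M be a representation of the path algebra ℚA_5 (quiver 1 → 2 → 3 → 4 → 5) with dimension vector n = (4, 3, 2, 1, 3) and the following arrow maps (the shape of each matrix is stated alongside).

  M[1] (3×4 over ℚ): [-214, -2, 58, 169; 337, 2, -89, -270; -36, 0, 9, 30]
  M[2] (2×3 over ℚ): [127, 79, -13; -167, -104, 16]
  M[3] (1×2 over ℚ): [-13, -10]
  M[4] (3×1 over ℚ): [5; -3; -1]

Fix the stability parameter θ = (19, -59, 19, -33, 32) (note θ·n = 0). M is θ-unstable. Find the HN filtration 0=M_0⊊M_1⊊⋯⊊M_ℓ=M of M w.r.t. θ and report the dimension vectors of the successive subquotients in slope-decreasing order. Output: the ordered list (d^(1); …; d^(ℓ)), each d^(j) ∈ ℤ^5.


Via rank(M_{q-1}∘⋯∘M_p): M ≅ I[1,1], I[1,2], I[1,3], I[1,5], I[5,5]^2.
μ_θ-semistable layers: μ^(1)=32; μ^(2)=19; μ^(3)=-7; μ^(4)=-20

((0, 0, 0, 0, 3); (1, 0, 1, 0, 0); (0, 0, 1, 1, 0); (3, 3, 0, 0, 0))


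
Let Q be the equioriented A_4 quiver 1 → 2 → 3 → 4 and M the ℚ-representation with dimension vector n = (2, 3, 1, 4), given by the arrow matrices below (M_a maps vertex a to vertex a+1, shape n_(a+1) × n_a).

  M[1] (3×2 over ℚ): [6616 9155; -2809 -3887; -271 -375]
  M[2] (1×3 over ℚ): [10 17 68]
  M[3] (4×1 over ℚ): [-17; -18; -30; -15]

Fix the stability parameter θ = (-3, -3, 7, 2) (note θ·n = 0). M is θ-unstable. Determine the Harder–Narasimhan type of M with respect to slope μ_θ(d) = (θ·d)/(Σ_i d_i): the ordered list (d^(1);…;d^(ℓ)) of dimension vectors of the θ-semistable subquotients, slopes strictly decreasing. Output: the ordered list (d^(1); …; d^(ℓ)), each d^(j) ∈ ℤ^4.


Barcode: M ≅ I[1,2], I[1,4], I[2,2], I[4,4]^3. HN layers by μ_θ (3 steps, strictly decreasing):
  μ^(1)=9/2; μ^(2)=2; μ^(3)=-3

((0, 0, 1, 1); (0, 0, 0, 3); (2, 3, 0, 0))


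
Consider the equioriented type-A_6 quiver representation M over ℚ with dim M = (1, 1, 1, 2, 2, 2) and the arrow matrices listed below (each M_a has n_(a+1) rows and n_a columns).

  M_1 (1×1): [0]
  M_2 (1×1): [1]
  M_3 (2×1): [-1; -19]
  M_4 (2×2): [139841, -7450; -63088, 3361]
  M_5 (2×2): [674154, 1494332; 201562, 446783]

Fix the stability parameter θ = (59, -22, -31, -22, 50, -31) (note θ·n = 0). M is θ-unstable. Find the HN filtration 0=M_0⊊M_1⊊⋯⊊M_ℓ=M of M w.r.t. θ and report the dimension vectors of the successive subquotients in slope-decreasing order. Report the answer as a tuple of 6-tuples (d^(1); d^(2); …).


Via rank(M_{q-1}∘⋯∘M_p): M ≅ I[1,1], I[2,6], I[4,6].
μ_θ-semistable layers: μ^(1)=59; μ^(2)=19/2; μ^(3)=-22; μ^(4)=-53/2

((1, 0, 0, 0, 0, 0); (0, 0, 0, 0, 2, 2); (0, 0, 0, 2, 0, 0); (0, 1, 1, 0, 0, 0))
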